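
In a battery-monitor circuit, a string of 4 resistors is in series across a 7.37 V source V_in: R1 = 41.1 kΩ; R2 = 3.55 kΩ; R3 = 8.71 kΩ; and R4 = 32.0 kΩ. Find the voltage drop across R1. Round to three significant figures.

V ≈ 3.55 V

ΣR = 41.1 + 3.55 + 8.71 + 32.0 = 85.36 kΩ.
By the voltage-divider rule, V = 7.37 × 41.10/85.36 = 3.549 V.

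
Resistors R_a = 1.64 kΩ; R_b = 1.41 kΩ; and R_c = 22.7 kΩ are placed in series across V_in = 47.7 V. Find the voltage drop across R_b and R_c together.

Series total: ΣR = 1.64 + 1.41 + 22.7 = 25.75 kΩ.
R_{R_b..R_c} = 1.41 + 22.7 = 24.11 kΩ.
Voltage divider: V = V_in · (24.11 / 25.75) = 47.7 × 0.9363 = 44.66 V.

V ≈ 44.7 V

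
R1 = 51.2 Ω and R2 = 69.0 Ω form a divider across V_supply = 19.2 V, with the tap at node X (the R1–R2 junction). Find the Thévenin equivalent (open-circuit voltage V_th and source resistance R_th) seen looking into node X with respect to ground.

V_th ≈ 11.0 V, R_th ≈ 29.4 Ω

V_th is the unloaded tap voltage: V_supply · R2/(R1+R2) = 19.2 × 0.5740 = 11.02 V.
With V_supply suppressed (replaced by a short), R_th = R1 ‖ R2 = (51.20 × 69.0)/(51.20 + 69.0) = 29.39 Ω.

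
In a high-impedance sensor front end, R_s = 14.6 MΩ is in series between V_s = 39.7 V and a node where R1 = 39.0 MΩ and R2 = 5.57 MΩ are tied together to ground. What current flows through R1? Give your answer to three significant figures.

Combine the parallel branches: R_p = (1/39.0 + 1/5.57)⁻¹ = 4.874 MΩ.
Node voltage V_A = V_s · R_p/(R_s + R_p) = 39.7 × 0.2503 = 9.936 V.
I(R1) = V_A / R1 = 9.936/39.0 = 0.2548 µA.

I ≈ 0.255 µA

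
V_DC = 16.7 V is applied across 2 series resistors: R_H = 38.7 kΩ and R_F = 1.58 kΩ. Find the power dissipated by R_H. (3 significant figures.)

Series current I = V_DC/ΣR = 16.7/40.28 = 0.4146 mA.
P(R_H) = I²·R_H = (0.4146)² × 38.7 = 6.652 mW.

P ≈ 6.65 mW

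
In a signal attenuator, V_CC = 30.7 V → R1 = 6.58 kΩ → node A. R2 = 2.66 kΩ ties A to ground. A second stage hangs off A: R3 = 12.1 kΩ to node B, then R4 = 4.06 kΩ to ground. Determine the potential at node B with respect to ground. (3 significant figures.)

Node A sees R2 in parallel with the series input of stage 2, R3 + R4 = 16.16 kΩ.
R2 ‖ (R3+R4) = 2.284 kΩ.
V_A = 30.7 × 2.284/(6.58 + 2.284) = 7.911 V.
Then the unloaded second divider: V_B = V_A × R4/(R3+R4) = 7.911 × 0.2512 = 1.987 V.

V_B ≈ 1.99 V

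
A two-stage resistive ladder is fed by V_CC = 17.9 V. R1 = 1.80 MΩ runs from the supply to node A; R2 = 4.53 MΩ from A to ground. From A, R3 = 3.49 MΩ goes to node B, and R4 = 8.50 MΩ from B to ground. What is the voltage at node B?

V_B ≈ 8.20 V

The second stage (R3 + R4 = 11.99 MΩ) loads node A in parallel with R2.
R2 ‖ (R3+R4) = 3.288 MΩ.
V_A = 17.9 × 3.288/(1.80 + 3.288) = 11.57 V.
V_B = V_A × 0.7089 = 8.200 V.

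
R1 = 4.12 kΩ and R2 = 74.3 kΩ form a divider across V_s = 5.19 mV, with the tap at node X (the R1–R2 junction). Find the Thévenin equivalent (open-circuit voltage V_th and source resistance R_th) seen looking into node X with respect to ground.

V_th ≈ 4.92 mV, R_th ≈ 3.90 kΩ

V_th is the unloaded tap voltage: V_s · R2/(R1+R2) = 5.19 × 0.9475 = 4.917 mV.
Zeroing V_s shorts the top of R1 to ground, so R_th = R1 ‖ R2 = 3.904 kΩ.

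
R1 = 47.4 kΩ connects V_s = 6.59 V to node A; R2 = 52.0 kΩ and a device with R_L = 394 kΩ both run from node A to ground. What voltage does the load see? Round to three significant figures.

V_out ≈ 3.24 V

R2 ‖ R_L = (52.0 × 394)/(52.0 + 394) = 45.94 kΩ.
Voltage divider with the loaded lower leg: V_out = 6.59 × 45.94/(47.4 + 45.94) = 6.59 × 0.4922 = 3.243 V.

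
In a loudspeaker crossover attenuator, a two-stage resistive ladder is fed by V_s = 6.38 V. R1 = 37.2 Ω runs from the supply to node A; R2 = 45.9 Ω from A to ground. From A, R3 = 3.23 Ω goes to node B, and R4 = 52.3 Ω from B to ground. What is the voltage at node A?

V_A ≈ 2.57 V

Looking into the second stage from A: R3 + R4 = 55.53 Ω appears in parallel with R2.
Effective lower resistance at A: R2 ‖ 55.53 = 25.13 Ω.
So V_A = 6.38 × 0.4032 = 2.572 V.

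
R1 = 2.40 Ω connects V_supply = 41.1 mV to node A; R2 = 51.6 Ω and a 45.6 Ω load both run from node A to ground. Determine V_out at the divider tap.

First combine the lower leg with the load: R2 ‖ R_L = 24.21 Ω.
Voltage divider with the loaded lower leg: V_out = 41.1 × 24.21/(2.40 + 24.21) = 41.1 × 0.9098 = 37.39 mV.

V_out ≈ 37.4 mV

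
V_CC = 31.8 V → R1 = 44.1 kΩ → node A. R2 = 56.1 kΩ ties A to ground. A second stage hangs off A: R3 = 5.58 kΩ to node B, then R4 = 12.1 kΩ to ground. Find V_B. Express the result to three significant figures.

Looking into the second stage from A: R3 + R4 = 17.68 kΩ appears in parallel with R2.
Effective lower resistance at A: R2 ‖ 17.68 = 13.44 kΩ.
First divider: V_A = V_CC · 13.44/(44.1 + 13.44) = 7.429 V.
V_B = V_A × 0.6844 = 5.084 V.

V_B ≈ 5.08 V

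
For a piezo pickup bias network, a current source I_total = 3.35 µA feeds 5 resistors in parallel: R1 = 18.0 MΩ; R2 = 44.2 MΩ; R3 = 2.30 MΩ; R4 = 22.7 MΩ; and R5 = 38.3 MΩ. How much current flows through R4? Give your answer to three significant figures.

Conductances: ΣG = 1/18.0 + 1/44.2 + 1/2.30 + 1/22.7 + 1/38.3 = 0.5831 (1/MΩ).
By the current-divider rule, I = I_total · G_k/ΣG = 3.35 × 0.07555 = 0.2531 µA.

I ≈ 0.253 µA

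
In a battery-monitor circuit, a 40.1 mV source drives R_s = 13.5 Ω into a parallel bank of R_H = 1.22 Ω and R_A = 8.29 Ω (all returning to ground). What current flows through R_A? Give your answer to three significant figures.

Equivalent of the parallel group: R_p = 1.063 Ω.
V_A by voltage divider: V_A = 40.1 × 1.063/(13.5 + 1.063) = 2.928 mV.
I(R_A) = V_A / R_A = 2.928/8.29 = 0.3532 mA.
(Equivalently: I_total = 2.753 mA, then current-divider fraction G_k/ΣG = 0.1283.)

I ≈ 0.353 mA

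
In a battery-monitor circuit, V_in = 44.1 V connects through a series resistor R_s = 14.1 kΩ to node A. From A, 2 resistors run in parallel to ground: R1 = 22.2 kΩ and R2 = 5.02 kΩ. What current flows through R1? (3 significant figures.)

Parallel bank: R_p = 1/(1/22.2 + 1/5.02) = 4.094 kΩ.
Node voltage V_A = V_in · R_p/(R_s + R_p) = 44.1 × 0.2250 = 9.924 V.
Branch current I = V_A/R1 = 9.924/22.2 = 0.4470 mA.
(Equivalently: I_total = 2.424 mA, then current-divider fraction G_k/ΣG = 0.1844.)

I ≈ 0.447 mA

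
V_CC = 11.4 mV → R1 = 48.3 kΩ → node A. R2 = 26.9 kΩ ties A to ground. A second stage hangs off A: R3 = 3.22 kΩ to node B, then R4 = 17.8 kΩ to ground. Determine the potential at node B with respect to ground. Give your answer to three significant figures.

V_B ≈ 1.90 mV

Node A sees R2 in parallel with the series input of stage 2, R3 + R4 = 21.02 kΩ.
Effective lower resistance at A: R2 ‖ 21.02 = 11.80 kΩ.
So V_A = 11.4 × 0.1963 = 2.238 mV.
Stage 2 is unloaded, so V_B = V_A · R4/(R3+R4) = 2.238 × 17.8/21.02 = 1.895 mV.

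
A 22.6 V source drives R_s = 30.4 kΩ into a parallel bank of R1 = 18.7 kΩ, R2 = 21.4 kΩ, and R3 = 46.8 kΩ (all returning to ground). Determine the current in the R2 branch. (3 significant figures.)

Equivalent of the parallel group: R_p = 8.226 kΩ.
V_A by voltage divider: V_A = 22.6 × 8.226/(30.4 + 8.226) = 4.813 V.
Branch current I = V_A/R2 = 4.813/21.4 = 0.2249 mA.
(Check via current divider: I_total = 0.5851 mA; share G_k/ΣG = 0.3844 → same result.)

I ≈ 0.225 mA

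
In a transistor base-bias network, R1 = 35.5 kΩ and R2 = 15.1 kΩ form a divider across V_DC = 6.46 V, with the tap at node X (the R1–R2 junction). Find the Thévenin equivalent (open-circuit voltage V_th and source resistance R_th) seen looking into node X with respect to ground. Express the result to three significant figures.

V_th ≈ 1.93 V, R_th ≈ 10.6 kΩ

V_th is the unloaded tap voltage: V_DC · R2/(R1+R2) = 6.46 × 0.2984 = 1.928 V.
With V_DC suppressed (replaced by a short), R_th = R1 ‖ R2 = (35.50 × 15.1)/(35.50 + 15.1) = 10.59 kΩ.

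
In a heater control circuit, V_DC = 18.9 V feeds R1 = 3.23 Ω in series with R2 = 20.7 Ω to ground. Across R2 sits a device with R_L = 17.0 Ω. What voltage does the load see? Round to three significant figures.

V_out ≈ 14.0 V

First combine the lower leg with the load: R2 ‖ R_L = 9.334 Ω.
Then V_out = V_DC · R2'/(R1 + R2') = 18.9 × 9.334/12.56 = 14.04 V.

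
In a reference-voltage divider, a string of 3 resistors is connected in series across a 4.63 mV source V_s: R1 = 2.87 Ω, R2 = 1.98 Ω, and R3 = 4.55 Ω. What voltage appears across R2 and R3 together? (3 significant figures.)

V ≈ 3.22 mV

Total series resistance ΣR = 2.87 + 1.98 + 4.55 = 9.400 Ω.
R_{R2..R3} = 1.98 + 4.55 = 6.530 Ω.
Voltage divider: V = V_s · (6.530 / 9.400) = 4.63 × 0.6947 = 3.216 mV.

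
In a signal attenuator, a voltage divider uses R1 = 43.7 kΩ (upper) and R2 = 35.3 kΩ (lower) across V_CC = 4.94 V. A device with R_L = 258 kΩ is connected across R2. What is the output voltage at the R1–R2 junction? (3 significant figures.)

First combine the lower leg with the load: R2 ‖ R_L = 31.05 kΩ.
Voltage divider with the loaded lower leg: V_out = 4.94 × 31.05/(43.7 + 31.05) = 4.94 × 0.4154 = 2.052 V.

V_out ≈ 2.05 V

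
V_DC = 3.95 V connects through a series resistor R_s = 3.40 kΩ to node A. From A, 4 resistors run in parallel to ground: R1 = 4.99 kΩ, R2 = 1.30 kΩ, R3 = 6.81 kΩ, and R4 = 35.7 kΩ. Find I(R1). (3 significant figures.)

I ≈ 0.162 mA

Combine the parallel branches: R_p = (1/4.99 + 1/1.30 + 1/6.81 + 1/35.7)⁻¹ = 0.8738 kΩ.
V_A by voltage divider: V_A = 3.95 × 0.8738/(3.40 + 0.8738) = 0.8076 V.
Branch current I = V_A/R1 = 0.8076/4.99 = 0.1618 mA.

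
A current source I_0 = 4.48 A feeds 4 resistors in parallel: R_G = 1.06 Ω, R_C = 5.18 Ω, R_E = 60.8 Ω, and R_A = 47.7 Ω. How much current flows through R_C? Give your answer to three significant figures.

Total conductance ΣG = 1/1.06 + 1/5.18 + 1/60.8 + 1/47.7 = 1.174 (units of 1/Ω).
By the current-divider rule, I = I_0 · G_k/ΣG = 4.48 × 0.1645 = 0.7368 A.

I ≈ 0.737 A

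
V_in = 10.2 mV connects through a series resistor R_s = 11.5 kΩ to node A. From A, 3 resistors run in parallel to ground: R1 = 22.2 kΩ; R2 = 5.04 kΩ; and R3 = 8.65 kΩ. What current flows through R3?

I ≈ 0.230 µA

Equivalent of the parallel group: R_p = 2.785 kΩ.
V_A by voltage divider: V_A = 10.2 × 2.785/(11.5 + 2.785) = 1.989 mV.
I(R3) = V_A / R3 = 1.989/8.65 = 0.2299 µA.
(Check via current divider: I_total = 0.7140 µA; share G_k/ΣG = 0.3220 → same result.)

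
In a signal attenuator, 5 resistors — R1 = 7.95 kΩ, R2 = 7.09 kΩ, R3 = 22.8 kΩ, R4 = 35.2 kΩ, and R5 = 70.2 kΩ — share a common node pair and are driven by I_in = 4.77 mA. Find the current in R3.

I ≈ 0.592 mA

Total conductance ΣG = 1/7.95 + 1/7.09 + 1/22.8 + 1/35.2 + 1/70.2 = 0.3533 (units of 1/kΩ).
Current divider: I(R3) = I_in · G_k/ΣG = 4.77 × (0.04386/0.3533) = 4.77 × 0.1241 = 0.5921 mA.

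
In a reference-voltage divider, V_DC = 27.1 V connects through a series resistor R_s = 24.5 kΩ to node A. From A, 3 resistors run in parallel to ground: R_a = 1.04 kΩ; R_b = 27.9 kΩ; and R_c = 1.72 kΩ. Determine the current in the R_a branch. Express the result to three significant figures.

I ≈ 0.657 mA

Parallel bank: R_p = 1/(1/1.04 + 1/27.9 + 1/1.72) = 0.6334 kΩ.
Node voltage V_A = V_DC · R_p/(R_s + R_p) = 27.1 × 0.02520 = 0.6830 V.
Branch current I = V_A/R_a = 0.6830/1.04 = 0.6567 mA.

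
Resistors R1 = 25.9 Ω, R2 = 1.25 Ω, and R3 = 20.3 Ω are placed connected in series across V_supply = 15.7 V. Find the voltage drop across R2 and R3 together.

ΣR = 25.9 + 1.25 + 20.3 = 47.45 Ω.
R_{R2..R3} = 1.25 + 20.3 = 21.55 Ω.
V = V_supply · R/ΣR = 15.7 × 0.4542 = 7.130 V.

V ≈ 7.13 V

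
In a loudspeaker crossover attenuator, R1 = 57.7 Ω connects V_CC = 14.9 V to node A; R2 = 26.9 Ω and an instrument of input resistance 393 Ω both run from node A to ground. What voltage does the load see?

First combine the lower leg with the load: R2 ‖ R_L = 25.18 Ω.
Now apply the divider: V_out = 14.9 × 0.3038 = 4.526 V.
(Unloaded it would be 4.74 V; the load pulls it down.)

V_out ≈ 4.53 V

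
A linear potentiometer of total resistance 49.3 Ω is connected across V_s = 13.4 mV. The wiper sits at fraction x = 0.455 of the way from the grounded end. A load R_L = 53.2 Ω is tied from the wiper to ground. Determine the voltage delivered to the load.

V_out ≈ 4.96 mV

The pot divides into 26.87 Ω above the wiper and 22.43 Ω below.
Lower segment in parallel with the load: 22.43 ‖ 53.2 = 15.78 Ω.
V_out = 13.4 × 15.78/(26.87 + 15.78) = 4.958 mV.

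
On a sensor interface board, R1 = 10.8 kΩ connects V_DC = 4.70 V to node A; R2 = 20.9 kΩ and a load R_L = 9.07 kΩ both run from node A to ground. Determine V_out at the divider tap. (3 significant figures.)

R2 ‖ R_L = (20.9 × 9.07)/(20.9 + 9.07) = 6.325 kΩ.
Then V_out = V_DC · R2'/(R1 + R2') = 4.70 × 6.325/17.13 = 1.736 V.
(Unloaded it would be 3.10 V; the load pulls it down.)

V_out ≈ 1.74 V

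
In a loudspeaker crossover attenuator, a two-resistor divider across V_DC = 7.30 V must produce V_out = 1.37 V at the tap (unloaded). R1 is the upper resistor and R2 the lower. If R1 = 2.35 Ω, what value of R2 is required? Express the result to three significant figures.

V_out/V_DC = R2/(R1+R2) = 0.1877.
So R2 = R1 · V_out/(V_DC − V_out) = 2.35 × 1.37/(7.30 − 1.37) = 2.35 × 0.2310 = 0.5429 Ω.

R2 ≈ 0.543 Ω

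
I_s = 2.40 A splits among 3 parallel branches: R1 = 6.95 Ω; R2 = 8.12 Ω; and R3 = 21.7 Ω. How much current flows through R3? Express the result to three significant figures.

I ≈ 0.353 A

ΣG = 1/6.95 + 1/8.12 + 1/21.7 = 0.3131.
Current divider: I(R3) = I_s · G_k/ΣG = 2.40 × (0.04608/0.3131) = 2.40 × 0.1472 = 0.3532 A.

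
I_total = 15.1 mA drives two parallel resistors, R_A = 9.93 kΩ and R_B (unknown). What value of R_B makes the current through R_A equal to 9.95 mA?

The fraction through R_A equals R_B/(R_A+R_B).
With f = 0.6589, R_B = R_A · f/(1−f) = 9.93 × 1.932 = 19.19 kΩ.

R_B ≈ 19.2 kΩ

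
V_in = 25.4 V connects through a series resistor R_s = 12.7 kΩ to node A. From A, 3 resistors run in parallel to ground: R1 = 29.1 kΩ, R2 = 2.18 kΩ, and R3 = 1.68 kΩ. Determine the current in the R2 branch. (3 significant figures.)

Parallel bank: R_p = 1/(1/29.1 + 1/2.18 + 1/1.68) = 0.9188 kΩ.
V_A = 25.4 × 0.9188/13.62 = 1.714 V.
Branch current I = V_A/R2 = 1.714/2.18 = 0.7861 mA.

I ≈ 0.786 mA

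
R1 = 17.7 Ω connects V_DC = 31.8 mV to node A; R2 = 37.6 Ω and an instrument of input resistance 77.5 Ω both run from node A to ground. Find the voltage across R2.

The load sits in parallel with R2, giving an effective lower resistance R2' = R2·R_L/(R2+R_L) = 25.32 Ω.
Voltage divider with the loaded lower leg: V_out = 31.8 × 25.32/(17.7 + 25.32) = 31.8 × 0.5885 = 18.72 mV.
(Unloaded it would be 21.6 mV; the load pulls it down.)

V_out ≈ 18.7 mV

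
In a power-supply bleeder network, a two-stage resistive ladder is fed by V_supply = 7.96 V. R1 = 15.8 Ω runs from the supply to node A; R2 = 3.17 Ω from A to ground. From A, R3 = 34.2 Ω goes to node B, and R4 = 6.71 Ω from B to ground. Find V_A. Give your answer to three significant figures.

Looking into the second stage from A: R3 + R4 = 40.91 Ω appears in parallel with R2.
R2 ‖ (R3+R4) = 2.942 Ω.
First divider: V_A = V_supply · 2.942/(15.8 + 2.942) = 1.250 V.

V_A ≈ 1.25 V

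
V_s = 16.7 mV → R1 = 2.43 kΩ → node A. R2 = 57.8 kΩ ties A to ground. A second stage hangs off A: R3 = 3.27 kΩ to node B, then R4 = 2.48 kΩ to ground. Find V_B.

Node A sees R2 in parallel with the series input of stage 2, R3 + R4 = 5.750 kΩ.
R2 ‖ (R3+R4) = 5.230 kΩ.
So V_A = 16.7 × 0.6828 = 11.40 mV.
Then the unloaded second divider: V_B = V_A × R4/(R3+R4) = 11.40 × 0.4313 = 4.918 mV.

V_B ≈ 4.92 mV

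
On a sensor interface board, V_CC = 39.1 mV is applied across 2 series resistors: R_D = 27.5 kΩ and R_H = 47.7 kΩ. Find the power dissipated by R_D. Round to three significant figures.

The common current is I = 39.1/75.20 = 0.5199 µA.
V(R_D) = I·R = 14.30 mV; P = V·I = 14.30 × 0.5199 = 7.434 nW.

P ≈ 7.43 nW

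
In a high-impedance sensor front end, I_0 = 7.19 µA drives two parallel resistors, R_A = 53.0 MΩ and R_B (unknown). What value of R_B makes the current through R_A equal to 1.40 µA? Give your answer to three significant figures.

Two-branch current divider: I_A = I_0 · R_B/(R_A + R_B).
With f = 0.1947, R_B = R_A · f/(1−f) = 53.0 × 0.2418 = 12.82 MΩ.

R_B ≈ 12.8 MΩ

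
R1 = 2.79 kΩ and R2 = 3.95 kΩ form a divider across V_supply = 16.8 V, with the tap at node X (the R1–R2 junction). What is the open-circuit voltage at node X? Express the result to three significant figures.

V_th ≈ 9.85 V

V_th is the unloaded tap voltage: V_supply · R2/(R1+R2) = 16.8 × 0.5861 = 9.846 V.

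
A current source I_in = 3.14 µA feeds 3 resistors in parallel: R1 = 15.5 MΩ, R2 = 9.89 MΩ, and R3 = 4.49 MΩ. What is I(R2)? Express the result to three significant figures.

I ≈ 0.818 µA

ΣG = 1/15.5 + 1/9.89 + 1/4.49 = 0.3883.
Current divider: I(R2) = I_in · G_k/ΣG = 3.14 × (0.1011/0.3883) = 3.14 × 0.2604 = 0.8176 µA.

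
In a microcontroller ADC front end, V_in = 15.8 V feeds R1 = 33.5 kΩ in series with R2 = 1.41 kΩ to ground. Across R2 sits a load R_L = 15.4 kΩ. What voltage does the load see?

The load sits in parallel with R2, giving an effective lower resistance R2' = R2·R_L/(R2+R_L) = 1.292 kΩ.
Voltage divider with the loaded lower leg: V_out = 15.8 × 1.292/(33.5 + 1.292) = 15.8 × 0.03713 = 0.5866 V.

V_out ≈ 0.587 V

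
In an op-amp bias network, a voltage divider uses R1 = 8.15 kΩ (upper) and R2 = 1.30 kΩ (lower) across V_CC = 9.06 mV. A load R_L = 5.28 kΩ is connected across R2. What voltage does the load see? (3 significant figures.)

The load sits in parallel with R2, giving an effective lower resistance R2' = R2·R_L/(R2+R_L) = 1.043 kΩ.
Now apply the divider: V_out = 9.06 × 0.1135 = 1.028 mV.
(Unloaded it would be 1.25 mV; the load pulls it down.)

V_out ≈ 1.03 mV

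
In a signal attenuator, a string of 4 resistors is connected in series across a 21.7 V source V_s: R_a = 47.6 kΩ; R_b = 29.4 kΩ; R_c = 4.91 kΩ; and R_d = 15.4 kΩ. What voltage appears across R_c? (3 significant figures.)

V ≈ 1.09 V

Total series resistance ΣR = 47.6 + 29.4 + 4.91 + 15.4 = 97.31 kΩ.
V = V_s · R/ΣR = 21.7 × 0.05046 = 1.095 V.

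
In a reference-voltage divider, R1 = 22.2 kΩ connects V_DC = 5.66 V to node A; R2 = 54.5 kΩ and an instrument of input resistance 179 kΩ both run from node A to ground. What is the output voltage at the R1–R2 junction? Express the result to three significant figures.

V_out ≈ 3.70 V

R2 ‖ R_L = (54.5 × 179)/(54.5 + 179) = 41.78 kΩ.
Now apply the divider: V_out = 5.66 × 0.6530 = 3.696 V.
(Unloaded it would be 4.02 V; the load pulls it down.)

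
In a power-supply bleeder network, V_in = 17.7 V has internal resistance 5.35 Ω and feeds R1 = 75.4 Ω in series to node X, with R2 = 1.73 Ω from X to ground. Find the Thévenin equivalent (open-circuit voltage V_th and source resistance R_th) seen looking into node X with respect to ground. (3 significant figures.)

V_th ≈ 0.371 V, R_th ≈ 1.69 Ω

R1' = 5.35 + 75.4 = 80.75 Ω (source resistance + R1).
Open-circuit (no load on X): V_th = V_in · R2/(R1' + R2) = 17.7 × 1.73/(80.75 + 1.73) = 0.3713 V.
Looking into X with the source shorted: R_th = R1'·R2/(R1'+R2) = 80.75 × 1.73/82.48 = 1.694 Ω.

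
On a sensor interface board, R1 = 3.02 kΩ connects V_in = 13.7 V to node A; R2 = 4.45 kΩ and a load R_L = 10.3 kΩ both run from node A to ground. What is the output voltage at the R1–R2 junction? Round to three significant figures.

V_out ≈ 6.95 V

The load sits in parallel with R2, giving an effective lower resistance R2' = R2·R_L/(R2+R_L) = 3.107 kΩ.
Voltage divider with the loaded lower leg: V_out = 13.7 × 3.107/(3.02 + 3.107) = 13.7 × 0.5071 = 6.948 V.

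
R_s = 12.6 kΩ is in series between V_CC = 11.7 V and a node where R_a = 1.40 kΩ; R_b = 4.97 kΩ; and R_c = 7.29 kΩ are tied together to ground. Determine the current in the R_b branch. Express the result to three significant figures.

I ≈ 0.165 mA

Equivalent of the parallel group: R_p = 0.9500 kΩ.
V_A by voltage divider: V_A = 11.7 × 0.9500/(12.6 + 0.9500) = 0.8203 V.
I(R_b) = V_A / R_b = 0.8203/4.97 = 0.1650 mA.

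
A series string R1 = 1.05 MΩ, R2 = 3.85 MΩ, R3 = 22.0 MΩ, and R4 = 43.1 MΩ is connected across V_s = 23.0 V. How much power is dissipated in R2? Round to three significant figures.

P ≈ 0.416 µW

The common current is I = 23.0/70.00 = 0.3286 µA.
P(R2) = I²·R2 = (0.3286)² × 3.85 = 0.4156 µW.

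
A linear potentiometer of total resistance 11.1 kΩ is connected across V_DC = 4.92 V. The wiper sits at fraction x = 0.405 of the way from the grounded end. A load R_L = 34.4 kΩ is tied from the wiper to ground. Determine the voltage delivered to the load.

V_out ≈ 1.85 V

Split the track: R_lower = x·R_p = 4.495 kΩ, R_upper = (1−x)·R_p = 6.604 kΩ.
(x·R_p) ‖ R_L = 3.976 kΩ.
V_out = 4.92 × 3.976/(6.604 + 3.976) = 1.849 V.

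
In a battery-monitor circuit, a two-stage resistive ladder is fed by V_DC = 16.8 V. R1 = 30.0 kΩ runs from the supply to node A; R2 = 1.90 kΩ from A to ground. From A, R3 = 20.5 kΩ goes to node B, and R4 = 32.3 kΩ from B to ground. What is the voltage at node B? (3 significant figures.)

V_B ≈ 0.592 V

Node A sees R2 in parallel with the series input of stage 2, R3 + R4 = 52.80 kΩ.
R2 ‖ (R3+R4) = 1.834 kΩ.
So V_A = 16.8 × 0.05761 = 0.9679 V.
Then the unloaded second divider: V_B = V_A × R4/(R3+R4) = 0.9679 × 0.6117 = 0.5921 V.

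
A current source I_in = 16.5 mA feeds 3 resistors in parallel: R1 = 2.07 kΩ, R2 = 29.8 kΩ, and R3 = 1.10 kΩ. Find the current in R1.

I ≈ 5.59 mA

Total conductance ΣG = 1/2.07 + 1/29.8 + 1/1.10 = 1.426 (units of 1/kΩ).
R1 takes the fraction G_k/ΣG = 0.4831/1.426 = 0.3388, so I = 16.5 × 0.3388 = 5.591 mA.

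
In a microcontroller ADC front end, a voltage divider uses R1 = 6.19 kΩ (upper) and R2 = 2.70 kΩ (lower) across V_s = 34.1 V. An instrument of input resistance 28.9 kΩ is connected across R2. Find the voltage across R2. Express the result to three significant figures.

The load sits in parallel with R2, giving an effective lower resistance R2' = R2·R_L/(R2+R_L) = 2.469 kΩ.
Voltage divider with the loaded lower leg: V_out = 34.1 × 2.469/(6.19 + 2.469) = 34.1 × 0.2852 = 9.724 V.

V_out ≈ 9.72 V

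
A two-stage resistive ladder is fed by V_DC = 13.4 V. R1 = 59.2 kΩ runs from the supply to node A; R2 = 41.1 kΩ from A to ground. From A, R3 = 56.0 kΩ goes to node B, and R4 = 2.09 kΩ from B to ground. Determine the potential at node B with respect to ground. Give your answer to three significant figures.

Node A sees R2 in parallel with the series input of stage 2, R3 + R4 = 58.09 kΩ.
R2 ‖ (R3+R4) = 24.07 kΩ.
V_A = 13.4 × 24.07/(59.2 + 24.07) = 3.873 V.
Stage 2 is unloaded, so V_B = V_A · R4/(R3+R4) = 3.873 × 2.09/58.09 = 0.1394 V.

V_B ≈ 0.139 V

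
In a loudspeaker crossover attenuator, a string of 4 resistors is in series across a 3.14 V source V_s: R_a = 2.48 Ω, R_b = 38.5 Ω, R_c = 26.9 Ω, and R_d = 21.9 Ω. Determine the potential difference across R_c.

V ≈ 0.941 V

Series total: ΣR = 2.48 + 38.5 + 26.9 + 21.9 = 89.78 Ω.
By the voltage-divider rule, V = 3.14 × 26.90/89.78 = 0.9408 V.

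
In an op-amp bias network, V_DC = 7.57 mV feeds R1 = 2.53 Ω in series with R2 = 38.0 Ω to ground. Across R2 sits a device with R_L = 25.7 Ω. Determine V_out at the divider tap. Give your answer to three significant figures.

V_out ≈ 6.50 mV

First combine the lower leg with the load: R2 ‖ R_L = 15.33 Ω.
Voltage divider with the loaded lower leg: V_out = 7.57 × 15.33/(2.53 + 15.33) = 7.57 × 0.8584 = 6.498 mV.
(Unloaded it would be 7.10 mV; the load pulls it down.)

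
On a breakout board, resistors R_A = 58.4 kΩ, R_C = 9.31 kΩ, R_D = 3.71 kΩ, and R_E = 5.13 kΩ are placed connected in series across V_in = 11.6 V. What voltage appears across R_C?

V ≈ 1.41 V

ΣR = 58.4 + 9.31 + 3.71 + 5.13 = 76.55 kΩ.
By the voltage-divider rule, V = 11.6 × 9.310/76.55 = 1.411 V.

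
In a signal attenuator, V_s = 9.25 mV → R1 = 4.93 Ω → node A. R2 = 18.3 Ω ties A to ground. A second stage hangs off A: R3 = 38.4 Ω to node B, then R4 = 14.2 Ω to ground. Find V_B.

V_B ≈ 1.83 mV

The second stage (R3 + R4 = 52.60 Ω) loads node A in parallel with R2.
Effective lower resistance at A: R2 ‖ 52.60 = 13.58 Ω.
So V_A = 9.25 × 0.7336 = 6.786 mV.
Stage 2 is unloaded, so V_B = V_A · R4/(R3+R4) = 6.786 × 14.2/52.60 = 1.832 mV.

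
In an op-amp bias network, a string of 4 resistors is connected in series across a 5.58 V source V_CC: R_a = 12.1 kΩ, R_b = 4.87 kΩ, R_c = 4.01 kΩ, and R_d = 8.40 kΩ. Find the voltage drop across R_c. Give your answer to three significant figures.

V ≈ 0.762 V

ΣR = 12.1 + 4.87 + 4.01 + 8.40 = 29.38 kΩ.
V = V_CC · R/ΣR = 5.58 × 0.1365 = 0.7616 V.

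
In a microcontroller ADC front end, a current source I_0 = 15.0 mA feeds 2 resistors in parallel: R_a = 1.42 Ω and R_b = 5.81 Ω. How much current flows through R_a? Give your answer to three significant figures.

I ≈ 12.1 mA

For two parallel branches, I_k = I_0 · (other R)/(sum of R).
So I = 15.0 × 5.81/7.230 = 12.05 mA.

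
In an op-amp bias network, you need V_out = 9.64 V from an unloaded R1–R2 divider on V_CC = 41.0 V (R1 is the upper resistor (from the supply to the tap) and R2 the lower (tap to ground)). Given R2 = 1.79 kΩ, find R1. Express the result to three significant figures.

V_out/V_CC = R2/(R1+R2) = 0.2351.
So R1 = R2 · (V_CC/V_out − 1) = 1.79 × (41.0/9.64 − 1) = 1.79 × 3.253 = 5.823 kΩ.

R1 ≈ 5.82 kΩ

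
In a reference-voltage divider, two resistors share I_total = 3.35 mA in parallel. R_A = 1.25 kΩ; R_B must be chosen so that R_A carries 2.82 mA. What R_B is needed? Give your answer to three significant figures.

R_B ≈ 6.65 kΩ

The fraction through R_A equals R_B/(R_A+R_B).
2.82/3.35 = R_B/(R_A + R_B) → R_B = R_A · (0.8418)/(1 − 0.8418) = 1.25 × 5.321 = 6.651 kΩ.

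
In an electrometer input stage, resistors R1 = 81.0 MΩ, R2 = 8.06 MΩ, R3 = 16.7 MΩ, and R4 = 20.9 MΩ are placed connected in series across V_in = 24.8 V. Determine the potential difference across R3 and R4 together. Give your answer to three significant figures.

Series total: ΣR = 81.0 + 8.06 + 16.7 + 20.9 = 126.7 MΩ.
R_{R3..R4} = 16.7 + 20.9 = 37.60 MΩ.
V = V_in · R/ΣR = 24.8 × 0.2969 = 7.362 V.

V ≈ 7.36 V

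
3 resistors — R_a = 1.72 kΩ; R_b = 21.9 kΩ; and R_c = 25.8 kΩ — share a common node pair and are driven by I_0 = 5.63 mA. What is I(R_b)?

Conductances: ΣG = 1/1.72 + 1/21.9 + 1/25.8 = 0.6658 (1/kΩ).
Current divider: I(R_b) = I_0 · G_k/ΣG = 5.63 × (0.04566/0.6658) = 5.63 × 0.06858 = 0.3861 mA.

I ≈ 0.386 mA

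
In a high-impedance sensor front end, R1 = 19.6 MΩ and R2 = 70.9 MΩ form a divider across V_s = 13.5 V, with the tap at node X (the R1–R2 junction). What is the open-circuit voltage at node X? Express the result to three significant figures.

V_th ≈ 10.6 V

V_th is the unloaded tap voltage: V_s · R2/(R1+R2) = 13.5 × 0.7834 = 10.58 V.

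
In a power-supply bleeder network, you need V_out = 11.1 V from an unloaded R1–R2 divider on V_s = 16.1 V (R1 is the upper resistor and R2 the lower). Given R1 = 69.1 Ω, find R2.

The divider ratio is R2/(R1+R2) = 11.1/16.1 = 0.6894.
Rearranging, R2 = R1·k/(1−k) = 69.1 × 2.220 = 153.4 Ω.

R2 ≈ 153 Ω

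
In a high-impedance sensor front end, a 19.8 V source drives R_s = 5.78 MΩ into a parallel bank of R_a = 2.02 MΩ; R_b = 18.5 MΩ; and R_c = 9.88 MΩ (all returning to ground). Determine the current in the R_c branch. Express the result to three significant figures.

I ≈ 0.421 µA

Equivalent of the parallel group: R_p = 1.538 MΩ.
V_A = 19.8 × 1.538/7.318 = 4.161 V.
I(R_c) = V_A / R_c = 4.161/9.88 = 0.4211 µA.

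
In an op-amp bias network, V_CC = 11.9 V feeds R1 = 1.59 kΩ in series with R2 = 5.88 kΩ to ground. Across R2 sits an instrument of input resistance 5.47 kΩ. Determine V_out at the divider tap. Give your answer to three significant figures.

The load sits in parallel with R2, giving an effective lower resistance R2' = R2·R_L/(R2+R_L) = 2.834 kΩ.
Now apply the divider: V_out = 11.9 × 0.6406 = 7.623 V.

V_out ≈ 7.62 V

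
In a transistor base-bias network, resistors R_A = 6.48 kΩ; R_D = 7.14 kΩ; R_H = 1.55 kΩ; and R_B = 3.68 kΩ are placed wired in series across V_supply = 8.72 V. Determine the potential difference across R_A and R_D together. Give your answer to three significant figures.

V ≈ 6.30 V

ΣR = 6.48 + 7.14 + 1.55 + 3.68 = 18.85 kΩ.
R_{R_A..R_D} = 6.48 + 7.14 = 13.62 kΩ.
Voltage divider: V = V_supply · (13.62 / 18.85) = 8.72 × 0.7225 = 6.301 V.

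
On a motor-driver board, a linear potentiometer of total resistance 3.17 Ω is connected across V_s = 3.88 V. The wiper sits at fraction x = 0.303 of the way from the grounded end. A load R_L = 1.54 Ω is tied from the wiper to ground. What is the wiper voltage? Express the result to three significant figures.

V_out ≈ 0.819 V

Split the track: R_lower = x·R_p = 0.9605 Ω, R_upper = (1−x)·R_p = 2.209 Ω.
(x·R_p) ‖ R_L = 0.5916 Ω.
Loaded-divider output: V_out = 3.88 × 0.2112 = 0.8194 V.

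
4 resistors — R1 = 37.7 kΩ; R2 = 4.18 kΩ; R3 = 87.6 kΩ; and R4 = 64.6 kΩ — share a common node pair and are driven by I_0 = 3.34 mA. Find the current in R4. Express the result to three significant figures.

I ≈ 0.177 mA

Total conductance ΣG = 1/37.7 + 1/4.18 + 1/87.6 + 1/64.6 = 0.2927 (units of 1/kΩ).
Current divider: I(R4) = I_0 · G_k/ΣG = 3.34 × (0.01548/0.2927) = 3.34 × 0.05289 = 0.1767 mA.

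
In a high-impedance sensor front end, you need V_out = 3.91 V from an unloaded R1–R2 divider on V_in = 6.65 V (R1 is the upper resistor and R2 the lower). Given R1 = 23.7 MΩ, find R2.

R2 ≈ 33.8 MΩ

Required fraction k = V_out/V_in = 0.5880.
Rearranging, R2 = R1·k/(1−k) = 23.7 × 1.427 = 33.82 MΩ.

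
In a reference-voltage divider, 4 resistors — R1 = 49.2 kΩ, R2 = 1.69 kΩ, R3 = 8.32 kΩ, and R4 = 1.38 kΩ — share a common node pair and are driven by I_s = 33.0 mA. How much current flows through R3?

ΣG = 1/49.2 + 1/1.69 + 1/8.32 + 1/1.38 = 1.457.
By the current-divider rule, I = I_s · G_k/ΣG = 33.0 × 0.08250 = 2.723 mA.

I ≈ 2.72 mA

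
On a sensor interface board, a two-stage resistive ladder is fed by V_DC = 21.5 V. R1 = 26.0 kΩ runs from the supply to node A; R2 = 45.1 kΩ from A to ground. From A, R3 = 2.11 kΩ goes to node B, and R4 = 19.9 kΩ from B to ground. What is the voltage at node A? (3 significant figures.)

Looking into the second stage from A: R3 + R4 = 22.01 kΩ appears in parallel with R2.
R2 ‖ (R3+R4) = 14.79 kΩ.
So V_A = 21.5 × 0.3626 = 7.796 V.

V_A ≈ 7.80 V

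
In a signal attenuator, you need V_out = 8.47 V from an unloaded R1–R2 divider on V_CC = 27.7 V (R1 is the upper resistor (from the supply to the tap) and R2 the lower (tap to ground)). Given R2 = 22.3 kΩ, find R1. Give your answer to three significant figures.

R1 ≈ 50.6 kΩ

Required fraction k = V_out/V_CC = 0.3058.
Rearranging, R1 = R2·(1−k)/k = 22.3 × 2.270 = 50.63 kΩ.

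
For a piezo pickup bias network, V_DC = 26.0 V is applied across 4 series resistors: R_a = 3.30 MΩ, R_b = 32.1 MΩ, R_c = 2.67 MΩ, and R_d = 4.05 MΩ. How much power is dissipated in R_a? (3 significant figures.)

The common current is I = 26.0/42.12 = 0.6173 µA.
P = I²R = 0.3810 × 3.30 = 1.257 µW.

P ≈ 1.26 µW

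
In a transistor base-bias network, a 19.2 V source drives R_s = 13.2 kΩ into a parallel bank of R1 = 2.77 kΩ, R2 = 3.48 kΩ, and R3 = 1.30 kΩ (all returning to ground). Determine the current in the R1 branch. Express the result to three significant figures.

Parallel bank: R_p = 1/(1/2.77 + 1/3.48 + 1/1.30) = 0.7054 kΩ.
Node voltage V_A = V_DC · R_p/(R_s + R_p) = 19.2 × 0.05073 = 0.9740 V.
I(R1) = V_A / R1 = 0.9740/2.77 = 0.3516 mA.
(Equivalently: I_total = 1.381 mA, then current-divider fraction G_k/ΣG = 0.2547.)

I ≈ 0.352 mA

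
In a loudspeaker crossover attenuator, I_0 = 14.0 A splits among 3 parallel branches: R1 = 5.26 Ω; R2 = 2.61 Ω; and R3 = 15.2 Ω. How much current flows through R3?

ΣG = 1/5.26 + 1/2.61 + 1/15.2 = 0.6390.
R3 takes the fraction G_k/ΣG = 0.06579/0.6390 = 0.1029, so I = 14.0 × 0.1029 = 1.441 A.

I ≈ 1.44 A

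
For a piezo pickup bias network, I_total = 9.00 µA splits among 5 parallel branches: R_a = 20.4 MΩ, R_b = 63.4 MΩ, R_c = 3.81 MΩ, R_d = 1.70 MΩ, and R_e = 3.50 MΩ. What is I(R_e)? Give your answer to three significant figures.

Total conductance ΣG = 1/20.4 + 1/63.4 + 1/3.81 + 1/1.70 + 1/3.50 = 1.201 (units of 1/MΩ).
Current divider: I(R_e) = I_total · G_k/ΣG = 9.00 × (0.2857/1.201) = 9.00 × 0.2379 = 2.141 µA.

I ≈ 2.14 µA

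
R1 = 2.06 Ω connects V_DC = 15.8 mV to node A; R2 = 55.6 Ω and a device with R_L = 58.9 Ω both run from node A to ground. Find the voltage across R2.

V_out ≈ 14.7 mV

R2 ‖ R_L = (55.6 × 58.9)/(55.6 + 58.9) = 28.60 Ω.
Voltage divider with the loaded lower leg: V_out = 15.8 × 28.60/(2.06 + 28.60) = 15.8 × 0.9328 = 14.74 mV.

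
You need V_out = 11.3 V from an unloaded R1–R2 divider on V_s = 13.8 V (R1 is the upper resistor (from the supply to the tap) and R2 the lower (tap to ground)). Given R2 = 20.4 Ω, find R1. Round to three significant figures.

R1 ≈ 4.51 Ω

Required fraction k = V_out/V_s = 0.8188.
Rearranging, R1 = R2·(1−k)/k = 20.4 × 0.2212 = 4.513 Ω.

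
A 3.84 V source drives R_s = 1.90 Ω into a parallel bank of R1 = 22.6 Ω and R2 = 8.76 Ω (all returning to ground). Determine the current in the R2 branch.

I ≈ 0.337 A

Parallel bank: R_p = 1/(1/22.6 + 1/8.76) = 6.313 Ω.
V_A = 3.84 × 6.313/8.213 = 2.952 V.
Branch current I = V_A/R2 = 2.952/8.76 = 0.3369 A.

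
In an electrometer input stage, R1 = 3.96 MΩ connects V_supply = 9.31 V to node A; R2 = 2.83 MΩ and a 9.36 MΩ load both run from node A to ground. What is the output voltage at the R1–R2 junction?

First combine the lower leg with the load: R2 ‖ R_L = 2.173 MΩ.
Now apply the divider: V_out = 9.31 × 0.3543 = 3.299 V.

V_out ≈ 3.30 V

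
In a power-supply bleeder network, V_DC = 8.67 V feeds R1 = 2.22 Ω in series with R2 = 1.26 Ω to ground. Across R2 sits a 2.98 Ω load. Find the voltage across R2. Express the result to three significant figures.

V_out ≈ 2.47 V

First combine the lower leg with the load: R2 ‖ R_L = 0.8856 Ω.
Voltage divider with the loaded lower leg: V_out = 8.67 × 0.8856/(2.22 + 0.8856) = 8.67 × 0.2852 = 2.472 V.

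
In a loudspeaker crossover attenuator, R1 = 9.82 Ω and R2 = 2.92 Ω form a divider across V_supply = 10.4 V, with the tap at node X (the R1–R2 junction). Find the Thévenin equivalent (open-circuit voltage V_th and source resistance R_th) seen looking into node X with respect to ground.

V_th ≈ 2.38 V, R_th ≈ 2.25 Ω

Open-circuit (no load on X): V_th = V_supply · R2/(R1 + R2) = 10.4 × 2.92/(9.820 + 2.92) = 2.384 V.
Zeroing V_supply shorts the top of R1 to ground, so R_th = R1 ‖ R2 = 2.251 Ω.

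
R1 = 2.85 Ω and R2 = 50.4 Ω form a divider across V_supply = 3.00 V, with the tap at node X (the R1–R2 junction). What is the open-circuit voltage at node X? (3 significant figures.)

V_th ≈ 2.84 V

With X open, the divider is unloaded: V_th = 3.00 × 50.4/53.25 = 2.839 V.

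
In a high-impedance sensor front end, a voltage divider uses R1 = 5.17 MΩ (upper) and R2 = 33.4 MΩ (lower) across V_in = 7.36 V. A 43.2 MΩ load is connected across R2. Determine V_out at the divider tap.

V_out ≈ 5.77 V

The load sits in parallel with R2, giving an effective lower resistance R2' = R2·R_L/(R2+R_L) = 18.84 MΩ.
Voltage divider with the loaded lower leg: V_out = 7.36 × 18.84/(5.17 + 18.84) = 7.36 × 0.7846 = 5.775 V.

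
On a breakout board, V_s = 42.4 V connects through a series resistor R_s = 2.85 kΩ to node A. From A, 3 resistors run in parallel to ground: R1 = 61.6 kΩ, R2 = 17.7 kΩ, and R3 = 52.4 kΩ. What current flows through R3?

Combine the parallel branches: R_p = (1/61.6 + 1/17.7 + 1/52.4)⁻¹ = 10.89 kΩ.
V_A = 42.4 × 10.89/13.74 = 33.61 V.
Branch current I = V_A/R3 = 33.61/52.4 = 0.6413 mA.

I ≈ 0.641 mA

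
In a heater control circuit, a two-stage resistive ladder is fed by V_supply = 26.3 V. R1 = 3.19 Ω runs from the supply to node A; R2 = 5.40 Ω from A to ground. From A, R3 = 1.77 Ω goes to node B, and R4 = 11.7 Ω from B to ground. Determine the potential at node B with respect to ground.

Node A sees R2 in parallel with the series input of stage 2, R3 + R4 = 13.47 Ω.
R2 ‖ (R3+R4) = 3.855 Ω.
V_A = 26.3 × 3.855/(3.19 + 3.855) = 14.39 V.
Then the unloaded second divider: V_B = V_A × R4/(R3+R4) = 14.39 × 0.8686 = 12.50 V.

V_B ≈ 12.5 V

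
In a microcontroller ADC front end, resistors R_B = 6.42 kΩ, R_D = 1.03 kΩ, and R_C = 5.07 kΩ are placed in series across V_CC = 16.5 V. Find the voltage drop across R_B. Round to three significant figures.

V ≈ 8.46 V

ΣR = 6.42 + 1.03 + 5.07 = 12.52 kΩ.
Voltage divider: V = V_CC · (6.420 / 12.52) = 16.5 × 0.5128 = 8.461 V.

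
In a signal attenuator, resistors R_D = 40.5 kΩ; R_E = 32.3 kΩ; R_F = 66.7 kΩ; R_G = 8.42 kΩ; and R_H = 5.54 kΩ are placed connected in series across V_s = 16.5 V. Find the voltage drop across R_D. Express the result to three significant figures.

Total series resistance ΣR = 40.5 + 32.3 + 66.7 + 8.42 + 5.54 = 153.5 kΩ.
V = V_s · R/ΣR = 16.5 × 0.2639 = 4.355 V.

V ≈ 4.35 V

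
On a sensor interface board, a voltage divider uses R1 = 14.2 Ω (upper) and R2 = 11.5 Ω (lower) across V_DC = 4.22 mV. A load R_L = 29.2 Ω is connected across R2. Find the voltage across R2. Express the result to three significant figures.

V_out ≈ 1.55 mV

The load sits in parallel with R2, giving an effective lower resistance R2' = R2·R_L/(R2+R_L) = 8.251 Ω.
Now apply the divider: V_out = 4.22 × 0.3675 = 1.551 mV.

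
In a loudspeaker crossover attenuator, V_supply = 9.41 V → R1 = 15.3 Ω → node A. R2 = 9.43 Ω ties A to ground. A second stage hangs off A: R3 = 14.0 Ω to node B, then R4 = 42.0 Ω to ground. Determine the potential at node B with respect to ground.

V_B ≈ 2.44 V

Looking into the second stage from A: R3 + R4 = 56.00 Ω appears in parallel with R2.
R2 ‖ (R3+R4) = 8.071 Ω.
First divider: V_A = V_supply · 8.071/(15.3 + 8.071) = 3.250 V.
V_B = V_A × 0.7500 = 2.437 V.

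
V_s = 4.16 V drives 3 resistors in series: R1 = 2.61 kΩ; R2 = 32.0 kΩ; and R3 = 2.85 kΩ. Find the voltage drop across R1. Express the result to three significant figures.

V ≈ 0.290 V

Total series resistance ΣR = 2.61 + 32.0 + 2.85 = 37.46 kΩ.
Voltage divider: V = V_s · (2.610 / 37.46) = 4.16 × 0.06967 = 0.2898 V.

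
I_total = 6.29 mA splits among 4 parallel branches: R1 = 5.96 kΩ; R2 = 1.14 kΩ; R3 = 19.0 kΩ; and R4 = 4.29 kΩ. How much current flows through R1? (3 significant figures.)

I ≈ 0.793 mA

Total conductance ΣG = 1/5.96 + 1/1.14 + 1/19.0 + 1/4.29 = 1.331 (units of 1/kΩ).
R1 takes the fraction G_k/ΣG = 0.1678/1.331 = 0.1261, so I = 6.29 × 0.1261 = 0.7931 mA.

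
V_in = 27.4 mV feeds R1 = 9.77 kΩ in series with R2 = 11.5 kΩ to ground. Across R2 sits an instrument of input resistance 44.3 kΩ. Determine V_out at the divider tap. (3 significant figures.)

R2 ‖ R_L = (11.5 × 44.3)/(11.5 + 44.3) = 9.130 kΩ.
Now apply the divider: V_out = 27.4 × 0.4831 = 13.24 mV.

V_out ≈ 13.2 mV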